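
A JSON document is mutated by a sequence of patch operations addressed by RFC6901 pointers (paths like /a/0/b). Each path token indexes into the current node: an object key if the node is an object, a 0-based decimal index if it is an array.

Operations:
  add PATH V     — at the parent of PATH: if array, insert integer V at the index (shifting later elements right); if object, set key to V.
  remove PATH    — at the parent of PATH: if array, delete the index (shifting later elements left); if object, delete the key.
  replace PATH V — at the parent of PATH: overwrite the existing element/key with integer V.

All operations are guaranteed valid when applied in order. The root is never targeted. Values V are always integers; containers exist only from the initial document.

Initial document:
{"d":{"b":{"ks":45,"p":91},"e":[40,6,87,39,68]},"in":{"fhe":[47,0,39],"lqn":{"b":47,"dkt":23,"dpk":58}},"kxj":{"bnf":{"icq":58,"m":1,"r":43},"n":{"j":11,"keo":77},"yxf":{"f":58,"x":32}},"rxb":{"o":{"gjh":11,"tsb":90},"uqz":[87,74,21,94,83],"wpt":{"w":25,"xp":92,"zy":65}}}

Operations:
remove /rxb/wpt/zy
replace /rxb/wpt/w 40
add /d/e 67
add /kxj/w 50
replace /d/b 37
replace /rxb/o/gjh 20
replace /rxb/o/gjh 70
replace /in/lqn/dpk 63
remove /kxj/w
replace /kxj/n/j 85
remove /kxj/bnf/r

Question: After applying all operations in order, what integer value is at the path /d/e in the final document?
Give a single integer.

After op 1 (remove /rxb/wpt/zy): {"d":{"b":{"ks":45,"p":91},"e":[40,6,87,39,68]},"in":{"fhe":[47,0,39],"lqn":{"b":47,"dkt":23,"dpk":58}},"kxj":{"bnf":{"icq":58,"m":1,"r":43},"n":{"j":11,"keo":77},"yxf":{"f":58,"x":32}},"rxb":{"o":{"gjh":11,"tsb":90},"uqz":[87,74,21,94,83],"wpt":{"w":25,"xp":92}}}
After op 2 (replace /rxb/wpt/w 40): {"d":{"b":{"ks":45,"p":91},"e":[40,6,87,39,68]},"in":{"fhe":[47,0,39],"lqn":{"b":47,"dkt":23,"dpk":58}},"kxj":{"bnf":{"icq":58,"m":1,"r":43},"n":{"j":11,"keo":77},"yxf":{"f":58,"x":32}},"rxb":{"o":{"gjh":11,"tsb":90},"uqz":[87,74,21,94,83],"wpt":{"w":40,"xp":92}}}
After op 3 (add /d/e 67): {"d":{"b":{"ks":45,"p":91},"e":67},"in":{"fhe":[47,0,39],"lqn":{"b":47,"dkt":23,"dpk":58}},"kxj":{"bnf":{"icq":58,"m":1,"r":43},"n":{"j":11,"keo":77},"yxf":{"f":58,"x":32}},"rxb":{"o":{"gjh":11,"tsb":90},"uqz":[87,74,21,94,83],"wpt":{"w":40,"xp":92}}}
After op 4 (add /kxj/w 50): {"d":{"b":{"ks":45,"p":91},"e":67},"in":{"fhe":[47,0,39],"lqn":{"b":47,"dkt":23,"dpk":58}},"kxj":{"bnf":{"icq":58,"m":1,"r":43},"n":{"j":11,"keo":77},"w":50,"yxf":{"f":58,"x":32}},"rxb":{"o":{"gjh":11,"tsb":90},"uqz":[87,74,21,94,83],"wpt":{"w":40,"xp":92}}}
After op 5 (replace /d/b 37): {"d":{"b":37,"e":67},"in":{"fhe":[47,0,39],"lqn":{"b":47,"dkt":23,"dpk":58}},"kxj":{"bnf":{"icq":58,"m":1,"r":43},"n":{"j":11,"keo":77},"w":50,"yxf":{"f":58,"x":32}},"rxb":{"o":{"gjh":11,"tsb":90},"uqz":[87,74,21,94,83],"wpt":{"w":40,"xp":92}}}
After op 6 (replace /rxb/o/gjh 20): {"d":{"b":37,"e":67},"in":{"fhe":[47,0,39],"lqn":{"b":47,"dkt":23,"dpk":58}},"kxj":{"bnf":{"icq":58,"m":1,"r":43},"n":{"j":11,"keo":77},"w":50,"yxf":{"f":58,"x":32}},"rxb":{"o":{"gjh":20,"tsb":90},"uqz":[87,74,21,94,83],"wpt":{"w":40,"xp":92}}}
After op 7 (replace /rxb/o/gjh 70): {"d":{"b":37,"e":67},"in":{"fhe":[47,0,39],"lqn":{"b":47,"dkt":23,"dpk":58}},"kxj":{"bnf":{"icq":58,"m":1,"r":43},"n":{"j":11,"keo":77},"w":50,"yxf":{"f":58,"x":32}},"rxb":{"o":{"gjh":70,"tsb":90},"uqz":[87,74,21,94,83],"wpt":{"w":40,"xp":92}}}
After op 8 (replace /in/lqn/dpk 63): {"d":{"b":37,"e":67},"in":{"fhe":[47,0,39],"lqn":{"b":47,"dkt":23,"dpk":63}},"kxj":{"bnf":{"icq":58,"m":1,"r":43},"n":{"j":11,"keo":77},"w":50,"yxf":{"f":58,"x":32}},"rxb":{"o":{"gjh":70,"tsb":90},"uqz":[87,74,21,94,83],"wpt":{"w":40,"xp":92}}}
After op 9 (remove /kxj/w): {"d":{"b":37,"e":67},"in":{"fhe":[47,0,39],"lqn":{"b":47,"dkt":23,"dpk":63}},"kxj":{"bnf":{"icq":58,"m":1,"r":43},"n":{"j":11,"keo":77},"yxf":{"f":58,"x":32}},"rxb":{"o":{"gjh":70,"tsb":90},"uqz":[87,74,21,94,83],"wpt":{"w":40,"xp":92}}}
After op 10 (replace /kxj/n/j 85): {"d":{"b":37,"e":67},"in":{"fhe":[47,0,39],"lqn":{"b":47,"dkt":23,"dpk":63}},"kxj":{"bnf":{"icq":58,"m":1,"r":43},"n":{"j":85,"keo":77},"yxf":{"f":58,"x":32}},"rxb":{"o":{"gjh":70,"tsb":90},"uqz":[87,74,21,94,83],"wpt":{"w":40,"xp":92}}}
After op 11 (remove /kxj/bnf/r): {"d":{"b":37,"e":67},"in":{"fhe":[47,0,39],"lqn":{"b":47,"dkt":23,"dpk":63}},"kxj":{"bnf":{"icq":58,"m":1},"n":{"j":85,"keo":77},"yxf":{"f":58,"x":32}},"rxb":{"o":{"gjh":70,"tsb":90},"uqz":[87,74,21,94,83],"wpt":{"w":40,"xp":92}}}
Value at /d/e: 67

Answer: 67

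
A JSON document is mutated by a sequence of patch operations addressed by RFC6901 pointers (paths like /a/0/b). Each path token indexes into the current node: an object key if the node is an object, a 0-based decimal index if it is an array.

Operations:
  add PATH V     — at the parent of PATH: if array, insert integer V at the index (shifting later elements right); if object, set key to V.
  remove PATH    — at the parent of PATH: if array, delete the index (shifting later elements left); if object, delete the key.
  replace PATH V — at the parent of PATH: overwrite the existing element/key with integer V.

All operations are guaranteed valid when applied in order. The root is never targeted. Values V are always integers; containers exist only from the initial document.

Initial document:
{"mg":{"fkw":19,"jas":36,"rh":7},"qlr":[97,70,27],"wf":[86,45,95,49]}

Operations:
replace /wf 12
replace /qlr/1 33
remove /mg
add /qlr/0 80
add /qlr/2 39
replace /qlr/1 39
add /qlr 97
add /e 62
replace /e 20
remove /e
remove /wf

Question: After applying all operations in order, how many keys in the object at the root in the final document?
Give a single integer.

After op 1 (replace /wf 12): {"mg":{"fkw":19,"jas":36,"rh":7},"qlr":[97,70,27],"wf":12}
After op 2 (replace /qlr/1 33): {"mg":{"fkw":19,"jas":36,"rh":7},"qlr":[97,33,27],"wf":12}
After op 3 (remove /mg): {"qlr":[97,33,27],"wf":12}
After op 4 (add /qlr/0 80): {"qlr":[80,97,33,27],"wf":12}
After op 5 (add /qlr/2 39): {"qlr":[80,97,39,33,27],"wf":12}
After op 6 (replace /qlr/1 39): {"qlr":[80,39,39,33,27],"wf":12}
After op 7 (add /qlr 97): {"qlr":97,"wf":12}
After op 8 (add /e 62): {"e":62,"qlr":97,"wf":12}
After op 9 (replace /e 20): {"e":20,"qlr":97,"wf":12}
After op 10 (remove /e): {"qlr":97,"wf":12}
After op 11 (remove /wf): {"qlr":97}
Size at the root: 1

Answer: 1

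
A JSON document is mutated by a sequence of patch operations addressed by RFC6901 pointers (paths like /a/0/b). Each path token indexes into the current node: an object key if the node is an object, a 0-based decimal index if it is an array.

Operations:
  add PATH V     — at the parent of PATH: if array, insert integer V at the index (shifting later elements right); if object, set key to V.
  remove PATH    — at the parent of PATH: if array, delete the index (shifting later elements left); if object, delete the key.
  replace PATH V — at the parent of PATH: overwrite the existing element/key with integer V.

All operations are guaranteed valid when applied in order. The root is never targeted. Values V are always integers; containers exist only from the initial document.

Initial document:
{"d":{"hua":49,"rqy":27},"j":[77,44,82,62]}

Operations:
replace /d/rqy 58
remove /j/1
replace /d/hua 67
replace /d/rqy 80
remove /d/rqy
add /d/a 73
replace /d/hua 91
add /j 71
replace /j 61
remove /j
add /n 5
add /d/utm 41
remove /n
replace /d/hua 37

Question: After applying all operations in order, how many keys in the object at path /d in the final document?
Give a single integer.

After op 1 (replace /d/rqy 58): {"d":{"hua":49,"rqy":58},"j":[77,44,82,62]}
After op 2 (remove /j/1): {"d":{"hua":49,"rqy":58},"j":[77,82,62]}
After op 3 (replace /d/hua 67): {"d":{"hua":67,"rqy":58},"j":[77,82,62]}
After op 4 (replace /d/rqy 80): {"d":{"hua":67,"rqy":80},"j":[77,82,62]}
After op 5 (remove /d/rqy): {"d":{"hua":67},"j":[77,82,62]}
After op 6 (add /d/a 73): {"d":{"a":73,"hua":67},"j":[77,82,62]}
After op 7 (replace /d/hua 91): {"d":{"a":73,"hua":91},"j":[77,82,62]}
After op 8 (add /j 71): {"d":{"a":73,"hua":91},"j":71}
After op 9 (replace /j 61): {"d":{"a":73,"hua":91},"j":61}
After op 10 (remove /j): {"d":{"a":73,"hua":91}}
After op 11 (add /n 5): {"d":{"a":73,"hua":91},"n":5}
After op 12 (add /d/utm 41): {"d":{"a":73,"hua":91,"utm":41},"n":5}
After op 13 (remove /n): {"d":{"a":73,"hua":91,"utm":41}}
After op 14 (replace /d/hua 37): {"d":{"a":73,"hua":37,"utm":41}}
Size at path /d: 3

Answer: 3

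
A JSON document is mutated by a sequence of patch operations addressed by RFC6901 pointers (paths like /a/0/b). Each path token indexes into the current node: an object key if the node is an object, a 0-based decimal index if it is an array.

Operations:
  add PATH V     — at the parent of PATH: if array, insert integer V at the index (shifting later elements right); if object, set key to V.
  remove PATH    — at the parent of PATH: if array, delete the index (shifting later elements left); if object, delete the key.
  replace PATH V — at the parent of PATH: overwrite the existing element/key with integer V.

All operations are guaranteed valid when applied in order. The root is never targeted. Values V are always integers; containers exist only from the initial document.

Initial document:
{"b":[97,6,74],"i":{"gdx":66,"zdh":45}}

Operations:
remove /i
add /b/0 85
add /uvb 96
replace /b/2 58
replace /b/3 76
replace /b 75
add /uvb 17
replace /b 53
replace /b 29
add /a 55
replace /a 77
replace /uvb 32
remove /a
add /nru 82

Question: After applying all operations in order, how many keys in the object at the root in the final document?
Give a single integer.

After op 1 (remove /i): {"b":[97,6,74]}
After op 2 (add /b/0 85): {"b":[85,97,6,74]}
After op 3 (add /uvb 96): {"b":[85,97,6,74],"uvb":96}
After op 4 (replace /b/2 58): {"b":[85,97,58,74],"uvb":96}
After op 5 (replace /b/3 76): {"b":[85,97,58,76],"uvb":96}
After op 6 (replace /b 75): {"b":75,"uvb":96}
After op 7 (add /uvb 17): {"b":75,"uvb":17}
After op 8 (replace /b 53): {"b":53,"uvb":17}
After op 9 (replace /b 29): {"b":29,"uvb":17}
After op 10 (add /a 55): {"a":55,"b":29,"uvb":17}
After op 11 (replace /a 77): {"a":77,"b":29,"uvb":17}
After op 12 (replace /uvb 32): {"a":77,"b":29,"uvb":32}
After op 13 (remove /a): {"b":29,"uvb":32}
After op 14 (add /nru 82): {"b":29,"nru":82,"uvb":32}
Size at the root: 3

Answer: 3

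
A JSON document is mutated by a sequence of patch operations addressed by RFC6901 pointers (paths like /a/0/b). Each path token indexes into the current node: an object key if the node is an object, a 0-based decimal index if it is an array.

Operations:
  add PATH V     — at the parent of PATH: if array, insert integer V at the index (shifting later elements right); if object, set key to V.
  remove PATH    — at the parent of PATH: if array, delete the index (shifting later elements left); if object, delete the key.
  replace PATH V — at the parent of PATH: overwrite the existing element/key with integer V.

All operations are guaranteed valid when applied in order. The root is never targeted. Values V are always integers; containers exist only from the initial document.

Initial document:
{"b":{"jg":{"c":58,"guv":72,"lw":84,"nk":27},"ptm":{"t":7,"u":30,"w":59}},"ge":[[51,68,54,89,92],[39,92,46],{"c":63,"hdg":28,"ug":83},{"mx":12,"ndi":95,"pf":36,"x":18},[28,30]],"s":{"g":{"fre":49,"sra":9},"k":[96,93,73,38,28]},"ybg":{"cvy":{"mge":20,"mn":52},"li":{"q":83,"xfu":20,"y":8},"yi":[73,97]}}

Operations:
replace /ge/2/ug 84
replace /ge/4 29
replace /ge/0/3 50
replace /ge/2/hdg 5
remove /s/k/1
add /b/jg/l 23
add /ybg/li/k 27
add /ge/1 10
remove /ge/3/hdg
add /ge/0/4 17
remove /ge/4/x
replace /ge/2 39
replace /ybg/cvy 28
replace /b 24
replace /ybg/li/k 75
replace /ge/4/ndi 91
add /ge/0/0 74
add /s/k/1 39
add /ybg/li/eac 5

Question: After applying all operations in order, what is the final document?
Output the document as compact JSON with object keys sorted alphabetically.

After op 1 (replace /ge/2/ug 84): {"b":{"jg":{"c":58,"guv":72,"lw":84,"nk":27},"ptm":{"t":7,"u":30,"w":59}},"ge":[[51,68,54,89,92],[39,92,46],{"c":63,"hdg":28,"ug":84},{"mx":12,"ndi":95,"pf":36,"x":18},[28,30]],"s":{"g":{"fre":49,"sra":9},"k":[96,93,73,38,28]},"ybg":{"cvy":{"mge":20,"mn":52},"li":{"q":83,"xfu":20,"y":8},"yi":[73,97]}}
After op 2 (replace /ge/4 29): {"b":{"jg":{"c":58,"guv":72,"lw":84,"nk":27},"ptm":{"t":7,"u":30,"w":59}},"ge":[[51,68,54,89,92],[39,92,46],{"c":63,"hdg":28,"ug":84},{"mx":12,"ndi":95,"pf":36,"x":18},29],"s":{"g":{"fre":49,"sra":9},"k":[96,93,73,38,28]},"ybg":{"cvy":{"mge":20,"mn":52},"li":{"q":83,"xfu":20,"y":8},"yi":[73,97]}}
After op 3 (replace /ge/0/3 50): {"b":{"jg":{"c":58,"guv":72,"lw":84,"nk":27},"ptm":{"t":7,"u":30,"w":59}},"ge":[[51,68,54,50,92],[39,92,46],{"c":63,"hdg":28,"ug":84},{"mx":12,"ndi":95,"pf":36,"x":18},29],"s":{"g":{"fre":49,"sra":9},"k":[96,93,73,38,28]},"ybg":{"cvy":{"mge":20,"mn":52},"li":{"q":83,"xfu":20,"y":8},"yi":[73,97]}}
After op 4 (replace /ge/2/hdg 5): {"b":{"jg":{"c":58,"guv":72,"lw":84,"nk":27},"ptm":{"t":7,"u":30,"w":59}},"ge":[[51,68,54,50,92],[39,92,46],{"c":63,"hdg":5,"ug":84},{"mx":12,"ndi":95,"pf":36,"x":18},29],"s":{"g":{"fre":49,"sra":9},"k":[96,93,73,38,28]},"ybg":{"cvy":{"mge":20,"mn":52},"li":{"q":83,"xfu":20,"y":8},"yi":[73,97]}}
After op 5 (remove /s/k/1): {"b":{"jg":{"c":58,"guv":72,"lw":84,"nk":27},"ptm":{"t":7,"u":30,"w":59}},"ge":[[51,68,54,50,92],[39,92,46],{"c":63,"hdg":5,"ug":84},{"mx":12,"ndi":95,"pf":36,"x":18},29],"s":{"g":{"fre":49,"sra":9},"k":[96,73,38,28]},"ybg":{"cvy":{"mge":20,"mn":52},"li":{"q":83,"xfu":20,"y":8},"yi":[73,97]}}
After op 6 (add /b/jg/l 23): {"b":{"jg":{"c":58,"guv":72,"l":23,"lw":84,"nk":27},"ptm":{"t":7,"u":30,"w":59}},"ge":[[51,68,54,50,92],[39,92,46],{"c":63,"hdg":5,"ug":84},{"mx":12,"ndi":95,"pf":36,"x":18},29],"s":{"g":{"fre":49,"sra":9},"k":[96,73,38,28]},"ybg":{"cvy":{"mge":20,"mn":52},"li":{"q":83,"xfu":20,"y":8},"yi":[73,97]}}
After op 7 (add /ybg/li/k 27): {"b":{"jg":{"c":58,"guv":72,"l":23,"lw":84,"nk":27},"ptm":{"t":7,"u":30,"w":59}},"ge":[[51,68,54,50,92],[39,92,46],{"c":63,"hdg":5,"ug":84},{"mx":12,"ndi":95,"pf":36,"x":18},29],"s":{"g":{"fre":49,"sra":9},"k":[96,73,38,28]},"ybg":{"cvy":{"mge":20,"mn":52},"li":{"k":27,"q":83,"xfu":20,"y":8},"yi":[73,97]}}
After op 8 (add /ge/1 10): {"b":{"jg":{"c":58,"guv":72,"l":23,"lw":84,"nk":27},"ptm":{"t":7,"u":30,"w":59}},"ge":[[51,68,54,50,92],10,[39,92,46],{"c":63,"hdg":5,"ug":84},{"mx":12,"ndi":95,"pf":36,"x":18},29],"s":{"g":{"fre":49,"sra":9},"k":[96,73,38,28]},"ybg":{"cvy":{"mge":20,"mn":52},"li":{"k":27,"q":83,"xfu":20,"y":8},"yi":[73,97]}}
After op 9 (remove /ge/3/hdg): {"b":{"jg":{"c":58,"guv":72,"l":23,"lw":84,"nk":27},"ptm":{"t":7,"u":30,"w":59}},"ge":[[51,68,54,50,92],10,[39,92,46],{"c":63,"ug":84},{"mx":12,"ndi":95,"pf":36,"x":18},29],"s":{"g":{"fre":49,"sra":9},"k":[96,73,38,28]},"ybg":{"cvy":{"mge":20,"mn":52},"li":{"k":27,"q":83,"xfu":20,"y":8},"yi":[73,97]}}
After op 10 (add /ge/0/4 17): {"b":{"jg":{"c":58,"guv":72,"l":23,"lw":84,"nk":27},"ptm":{"t":7,"u":30,"w":59}},"ge":[[51,68,54,50,17,92],10,[39,92,46],{"c":63,"ug":84},{"mx":12,"ndi":95,"pf":36,"x":18},29],"s":{"g":{"fre":49,"sra":9},"k":[96,73,38,28]},"ybg":{"cvy":{"mge":20,"mn":52},"li":{"k":27,"q":83,"xfu":20,"y":8},"yi":[73,97]}}
After op 11 (remove /ge/4/x): {"b":{"jg":{"c":58,"guv":72,"l":23,"lw":84,"nk":27},"ptm":{"t":7,"u":30,"w":59}},"ge":[[51,68,54,50,17,92],10,[39,92,46],{"c":63,"ug":84},{"mx":12,"ndi":95,"pf":36},29],"s":{"g":{"fre":49,"sra":9},"k":[96,73,38,28]},"ybg":{"cvy":{"mge":20,"mn":52},"li":{"k":27,"q":83,"xfu":20,"y":8},"yi":[73,97]}}
After op 12 (replace /ge/2 39): {"b":{"jg":{"c":58,"guv":72,"l":23,"lw":84,"nk":27},"ptm":{"t":7,"u":30,"w":59}},"ge":[[51,68,54,50,17,92],10,39,{"c":63,"ug":84},{"mx":12,"ndi":95,"pf":36},29],"s":{"g":{"fre":49,"sra":9},"k":[96,73,38,28]},"ybg":{"cvy":{"mge":20,"mn":52},"li":{"k":27,"q":83,"xfu":20,"y":8},"yi":[73,97]}}
After op 13 (replace /ybg/cvy 28): {"b":{"jg":{"c":58,"guv":72,"l":23,"lw":84,"nk":27},"ptm":{"t":7,"u":30,"w":59}},"ge":[[51,68,54,50,17,92],10,39,{"c":63,"ug":84},{"mx":12,"ndi":95,"pf":36},29],"s":{"g":{"fre":49,"sra":9},"k":[96,73,38,28]},"ybg":{"cvy":28,"li":{"k":27,"q":83,"xfu":20,"y":8},"yi":[73,97]}}
After op 14 (replace /b 24): {"b":24,"ge":[[51,68,54,50,17,92],10,39,{"c":63,"ug":84},{"mx":12,"ndi":95,"pf":36},29],"s":{"g":{"fre":49,"sra":9},"k":[96,73,38,28]},"ybg":{"cvy":28,"li":{"k":27,"q":83,"xfu":20,"y":8},"yi":[73,97]}}
After op 15 (replace /ybg/li/k 75): {"b":24,"ge":[[51,68,54,50,17,92],10,39,{"c":63,"ug":84},{"mx":12,"ndi":95,"pf":36},29],"s":{"g":{"fre":49,"sra":9},"k":[96,73,38,28]},"ybg":{"cvy":28,"li":{"k":75,"q":83,"xfu":20,"y":8},"yi":[73,97]}}
After op 16 (replace /ge/4/ndi 91): {"b":24,"ge":[[51,68,54,50,17,92],10,39,{"c":63,"ug":84},{"mx":12,"ndi":91,"pf":36},29],"s":{"g":{"fre":49,"sra":9},"k":[96,73,38,28]},"ybg":{"cvy":28,"li":{"k":75,"q":83,"xfu":20,"y":8},"yi":[73,97]}}
After op 17 (add /ge/0/0 74): {"b":24,"ge":[[74,51,68,54,50,17,92],10,39,{"c":63,"ug":84},{"mx":12,"ndi":91,"pf":36},29],"s":{"g":{"fre":49,"sra":9},"k":[96,73,38,28]},"ybg":{"cvy":28,"li":{"k":75,"q":83,"xfu":20,"y":8},"yi":[73,97]}}
After op 18 (add /s/k/1 39): {"b":24,"ge":[[74,51,68,54,50,17,92],10,39,{"c":63,"ug":84},{"mx":12,"ndi":91,"pf":36},29],"s":{"g":{"fre":49,"sra":9},"k":[96,39,73,38,28]},"ybg":{"cvy":28,"li":{"k":75,"q":83,"xfu":20,"y":8},"yi":[73,97]}}
After op 19 (add /ybg/li/eac 5): {"b":24,"ge":[[74,51,68,54,50,17,92],10,39,{"c":63,"ug":84},{"mx":12,"ndi":91,"pf":36},29],"s":{"g":{"fre":49,"sra":9},"k":[96,39,73,38,28]},"ybg":{"cvy":28,"li":{"eac":5,"k":75,"q":83,"xfu":20,"y":8},"yi":[73,97]}}

Answer: {"b":24,"ge":[[74,51,68,54,50,17,92],10,39,{"c":63,"ug":84},{"mx":12,"ndi":91,"pf":36},29],"s":{"g":{"fre":49,"sra":9},"k":[96,39,73,38,28]},"ybg":{"cvy":28,"li":{"eac":5,"k":75,"q":83,"xfu":20,"y":8},"yi":[73,97]}}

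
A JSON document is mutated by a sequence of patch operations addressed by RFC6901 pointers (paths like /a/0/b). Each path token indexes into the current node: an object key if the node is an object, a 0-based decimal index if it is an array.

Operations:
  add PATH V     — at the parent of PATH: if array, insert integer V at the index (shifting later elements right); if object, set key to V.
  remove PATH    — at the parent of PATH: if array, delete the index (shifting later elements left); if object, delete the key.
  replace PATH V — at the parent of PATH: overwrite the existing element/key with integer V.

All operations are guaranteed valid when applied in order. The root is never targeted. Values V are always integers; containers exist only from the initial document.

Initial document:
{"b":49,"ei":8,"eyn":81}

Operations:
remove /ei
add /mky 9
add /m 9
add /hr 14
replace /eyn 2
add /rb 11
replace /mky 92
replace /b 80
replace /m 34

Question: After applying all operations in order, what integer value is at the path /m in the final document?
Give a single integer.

After op 1 (remove /ei): {"b":49,"eyn":81}
After op 2 (add /mky 9): {"b":49,"eyn":81,"mky":9}
After op 3 (add /m 9): {"b":49,"eyn":81,"m":9,"mky":9}
After op 4 (add /hr 14): {"b":49,"eyn":81,"hr":14,"m":9,"mky":9}
After op 5 (replace /eyn 2): {"b":49,"eyn":2,"hr":14,"m":9,"mky":9}
After op 6 (add /rb 11): {"b":49,"eyn":2,"hr":14,"m":9,"mky":9,"rb":11}
After op 7 (replace /mky 92): {"b":49,"eyn":2,"hr":14,"m":9,"mky":92,"rb":11}
After op 8 (replace /b 80): {"b":80,"eyn":2,"hr":14,"m":9,"mky":92,"rb":11}
After op 9 (replace /m 34): {"b":80,"eyn":2,"hr":14,"m":34,"mky":92,"rb":11}
Value at /m: 34

Answer: 34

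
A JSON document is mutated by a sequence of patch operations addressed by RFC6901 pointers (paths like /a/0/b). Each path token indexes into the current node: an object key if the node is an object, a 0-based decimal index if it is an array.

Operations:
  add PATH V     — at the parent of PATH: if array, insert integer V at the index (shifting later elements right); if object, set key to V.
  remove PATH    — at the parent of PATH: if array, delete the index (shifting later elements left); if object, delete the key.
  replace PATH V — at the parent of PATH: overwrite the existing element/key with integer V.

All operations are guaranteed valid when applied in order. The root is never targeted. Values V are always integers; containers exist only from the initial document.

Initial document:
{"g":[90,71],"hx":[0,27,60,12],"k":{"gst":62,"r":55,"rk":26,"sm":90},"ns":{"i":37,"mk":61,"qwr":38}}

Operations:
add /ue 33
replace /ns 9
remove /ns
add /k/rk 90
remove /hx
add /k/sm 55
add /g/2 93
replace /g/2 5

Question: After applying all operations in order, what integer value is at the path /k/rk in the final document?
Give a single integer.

Answer: 90

Derivation:
After op 1 (add /ue 33): {"g":[90,71],"hx":[0,27,60,12],"k":{"gst":62,"r":55,"rk":26,"sm":90},"ns":{"i":37,"mk":61,"qwr":38},"ue":33}
After op 2 (replace /ns 9): {"g":[90,71],"hx":[0,27,60,12],"k":{"gst":62,"r":55,"rk":26,"sm":90},"ns":9,"ue":33}
After op 3 (remove /ns): {"g":[90,71],"hx":[0,27,60,12],"k":{"gst":62,"r":55,"rk":26,"sm":90},"ue":33}
After op 4 (add /k/rk 90): {"g":[90,71],"hx":[0,27,60,12],"k":{"gst":62,"r":55,"rk":90,"sm":90},"ue":33}
After op 5 (remove /hx): {"g":[90,71],"k":{"gst":62,"r":55,"rk":90,"sm":90},"ue":33}
After op 6 (add /k/sm 55): {"g":[90,71],"k":{"gst":62,"r":55,"rk":90,"sm":55},"ue":33}
After op 7 (add /g/2 93): {"g":[90,71,93],"k":{"gst":62,"r":55,"rk":90,"sm":55},"ue":33}
After op 8 (replace /g/2 5): {"g":[90,71,5],"k":{"gst":62,"r":55,"rk":90,"sm":55},"ue":33}
Value at /k/rk: 90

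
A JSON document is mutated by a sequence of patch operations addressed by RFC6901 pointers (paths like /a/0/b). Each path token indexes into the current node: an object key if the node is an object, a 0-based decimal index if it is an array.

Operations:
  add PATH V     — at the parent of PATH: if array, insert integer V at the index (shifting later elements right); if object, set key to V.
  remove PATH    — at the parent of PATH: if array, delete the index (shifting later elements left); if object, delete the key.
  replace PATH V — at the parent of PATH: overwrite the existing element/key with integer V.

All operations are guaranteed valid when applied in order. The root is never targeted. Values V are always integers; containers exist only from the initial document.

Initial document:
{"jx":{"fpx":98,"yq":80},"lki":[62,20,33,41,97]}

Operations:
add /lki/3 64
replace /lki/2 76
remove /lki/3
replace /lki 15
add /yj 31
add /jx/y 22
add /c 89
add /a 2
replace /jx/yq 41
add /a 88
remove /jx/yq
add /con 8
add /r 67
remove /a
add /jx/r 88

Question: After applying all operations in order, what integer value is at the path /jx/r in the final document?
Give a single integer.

After op 1 (add /lki/3 64): {"jx":{"fpx":98,"yq":80},"lki":[62,20,33,64,41,97]}
After op 2 (replace /lki/2 76): {"jx":{"fpx":98,"yq":80},"lki":[62,20,76,64,41,97]}
After op 3 (remove /lki/3): {"jx":{"fpx":98,"yq":80},"lki":[62,20,76,41,97]}
After op 4 (replace /lki 15): {"jx":{"fpx":98,"yq":80},"lki":15}
After op 5 (add /yj 31): {"jx":{"fpx":98,"yq":80},"lki":15,"yj":31}
After op 6 (add /jx/y 22): {"jx":{"fpx":98,"y":22,"yq":80},"lki":15,"yj":31}
After op 7 (add /c 89): {"c":89,"jx":{"fpx":98,"y":22,"yq":80},"lki":15,"yj":31}
After op 8 (add /a 2): {"a":2,"c":89,"jx":{"fpx":98,"y":22,"yq":80},"lki":15,"yj":31}
After op 9 (replace /jx/yq 41): {"a":2,"c":89,"jx":{"fpx":98,"y":22,"yq":41},"lki":15,"yj":31}
After op 10 (add /a 88): {"a":88,"c":89,"jx":{"fpx":98,"y":22,"yq":41},"lki":15,"yj":31}
After op 11 (remove /jx/yq): {"a":88,"c":89,"jx":{"fpx":98,"y":22},"lki":15,"yj":31}
After op 12 (add /con 8): {"a":88,"c":89,"con":8,"jx":{"fpx":98,"y":22},"lki":15,"yj":31}
After op 13 (add /r 67): {"a":88,"c":89,"con":8,"jx":{"fpx":98,"y":22},"lki":15,"r":67,"yj":31}
After op 14 (remove /a): {"c":89,"con":8,"jx":{"fpx":98,"y":22},"lki":15,"r":67,"yj":31}
After op 15 (add /jx/r 88): {"c":89,"con":8,"jx":{"fpx":98,"r":88,"y":22},"lki":15,"r":67,"yj":31}
Value at /jx/r: 88

Answer: 88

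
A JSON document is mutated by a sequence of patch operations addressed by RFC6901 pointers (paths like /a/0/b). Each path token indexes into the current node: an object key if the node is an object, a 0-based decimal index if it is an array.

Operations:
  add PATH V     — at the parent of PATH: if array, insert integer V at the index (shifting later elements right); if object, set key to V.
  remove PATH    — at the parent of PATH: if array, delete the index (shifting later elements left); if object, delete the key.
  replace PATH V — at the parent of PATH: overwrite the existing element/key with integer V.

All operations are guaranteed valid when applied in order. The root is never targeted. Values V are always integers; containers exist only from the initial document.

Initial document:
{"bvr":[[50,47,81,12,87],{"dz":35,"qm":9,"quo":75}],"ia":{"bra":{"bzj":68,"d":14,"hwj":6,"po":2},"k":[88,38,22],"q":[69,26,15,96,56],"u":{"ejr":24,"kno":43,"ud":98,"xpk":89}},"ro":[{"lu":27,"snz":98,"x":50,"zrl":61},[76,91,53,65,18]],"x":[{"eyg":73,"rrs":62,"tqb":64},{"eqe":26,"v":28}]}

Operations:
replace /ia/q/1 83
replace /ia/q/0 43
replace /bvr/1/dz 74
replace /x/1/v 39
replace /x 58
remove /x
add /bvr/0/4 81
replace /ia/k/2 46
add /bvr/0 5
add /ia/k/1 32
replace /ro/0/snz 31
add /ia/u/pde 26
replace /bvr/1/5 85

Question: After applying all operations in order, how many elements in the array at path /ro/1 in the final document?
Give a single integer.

After op 1 (replace /ia/q/1 83): {"bvr":[[50,47,81,12,87],{"dz":35,"qm":9,"quo":75}],"ia":{"bra":{"bzj":68,"d":14,"hwj":6,"po":2},"k":[88,38,22],"q":[69,83,15,96,56],"u":{"ejr":24,"kno":43,"ud":98,"xpk":89}},"ro":[{"lu":27,"snz":98,"x":50,"zrl":61},[76,91,53,65,18]],"x":[{"eyg":73,"rrs":62,"tqb":64},{"eqe":26,"v":28}]}
After op 2 (replace /ia/q/0 43): {"bvr":[[50,47,81,12,87],{"dz":35,"qm":9,"quo":75}],"ia":{"bra":{"bzj":68,"d":14,"hwj":6,"po":2},"k":[88,38,22],"q":[43,83,15,96,56],"u":{"ejr":24,"kno":43,"ud":98,"xpk":89}},"ro":[{"lu":27,"snz":98,"x":50,"zrl":61},[76,91,53,65,18]],"x":[{"eyg":73,"rrs":62,"tqb":64},{"eqe":26,"v":28}]}
After op 3 (replace /bvr/1/dz 74): {"bvr":[[50,47,81,12,87],{"dz":74,"qm":9,"quo":75}],"ia":{"bra":{"bzj":68,"d":14,"hwj":6,"po":2},"k":[88,38,22],"q":[43,83,15,96,56],"u":{"ejr":24,"kno":43,"ud":98,"xpk":89}},"ro":[{"lu":27,"snz":98,"x":50,"zrl":61},[76,91,53,65,18]],"x":[{"eyg":73,"rrs":62,"tqb":64},{"eqe":26,"v":28}]}
After op 4 (replace /x/1/v 39): {"bvr":[[50,47,81,12,87],{"dz":74,"qm":9,"quo":75}],"ia":{"bra":{"bzj":68,"d":14,"hwj":6,"po":2},"k":[88,38,22],"q":[43,83,15,96,56],"u":{"ejr":24,"kno":43,"ud":98,"xpk":89}},"ro":[{"lu":27,"snz":98,"x":50,"zrl":61},[76,91,53,65,18]],"x":[{"eyg":73,"rrs":62,"tqb":64},{"eqe":26,"v":39}]}
After op 5 (replace /x 58): {"bvr":[[50,47,81,12,87],{"dz":74,"qm":9,"quo":75}],"ia":{"bra":{"bzj":68,"d":14,"hwj":6,"po":2},"k":[88,38,22],"q":[43,83,15,96,56],"u":{"ejr":24,"kno":43,"ud":98,"xpk":89}},"ro":[{"lu":27,"snz":98,"x":50,"zrl":61},[76,91,53,65,18]],"x":58}
After op 6 (remove /x): {"bvr":[[50,47,81,12,87],{"dz":74,"qm":9,"quo":75}],"ia":{"bra":{"bzj":68,"d":14,"hwj":6,"po":2},"k":[88,38,22],"q":[43,83,15,96,56],"u":{"ejr":24,"kno":43,"ud":98,"xpk":89}},"ro":[{"lu":27,"snz":98,"x":50,"zrl":61},[76,91,53,65,18]]}
After op 7 (add /bvr/0/4 81): {"bvr":[[50,47,81,12,81,87],{"dz":74,"qm":9,"quo":75}],"ia":{"bra":{"bzj":68,"d":14,"hwj":6,"po":2},"k":[88,38,22],"q":[43,83,15,96,56],"u":{"ejr":24,"kno":43,"ud":98,"xpk":89}},"ro":[{"lu":27,"snz":98,"x":50,"zrl":61},[76,91,53,65,18]]}
After op 8 (replace /ia/k/2 46): {"bvr":[[50,47,81,12,81,87],{"dz":74,"qm":9,"quo":75}],"ia":{"bra":{"bzj":68,"d":14,"hwj":6,"po":2},"k":[88,38,46],"q":[43,83,15,96,56],"u":{"ejr":24,"kno":43,"ud":98,"xpk":89}},"ro":[{"lu":27,"snz":98,"x":50,"zrl":61},[76,91,53,65,18]]}
After op 9 (add /bvr/0 5): {"bvr":[5,[50,47,81,12,81,87],{"dz":74,"qm":9,"quo":75}],"ia":{"bra":{"bzj":68,"d":14,"hwj":6,"po":2},"k":[88,38,46],"q":[43,83,15,96,56],"u":{"ejr":24,"kno":43,"ud":98,"xpk":89}},"ro":[{"lu":27,"snz":98,"x":50,"zrl":61},[76,91,53,65,18]]}
After op 10 (add /ia/k/1 32): {"bvr":[5,[50,47,81,12,81,87],{"dz":74,"qm":9,"quo":75}],"ia":{"bra":{"bzj":68,"d":14,"hwj":6,"po":2},"k":[88,32,38,46],"q":[43,83,15,96,56],"u":{"ejr":24,"kno":43,"ud":98,"xpk":89}},"ro":[{"lu":27,"snz":98,"x":50,"zrl":61},[76,91,53,65,18]]}
After op 11 (replace /ro/0/snz 31): {"bvr":[5,[50,47,81,12,81,87],{"dz":74,"qm":9,"quo":75}],"ia":{"bra":{"bzj":68,"d":14,"hwj":6,"po":2},"k":[88,32,38,46],"q":[43,83,15,96,56],"u":{"ejr":24,"kno":43,"ud":98,"xpk":89}},"ro":[{"lu":27,"snz":31,"x":50,"zrl":61},[76,91,53,65,18]]}
After op 12 (add /ia/u/pde 26): {"bvr":[5,[50,47,81,12,81,87],{"dz":74,"qm":9,"quo":75}],"ia":{"bra":{"bzj":68,"d":14,"hwj":6,"po":2},"k":[88,32,38,46],"q":[43,83,15,96,56],"u":{"ejr":24,"kno":43,"pde":26,"ud":98,"xpk":89}},"ro":[{"lu":27,"snz":31,"x":50,"zrl":61},[76,91,53,65,18]]}
After op 13 (replace /bvr/1/5 85): {"bvr":[5,[50,47,81,12,81,85],{"dz":74,"qm":9,"quo":75}],"ia":{"bra":{"bzj":68,"d":14,"hwj":6,"po":2},"k":[88,32,38,46],"q":[43,83,15,96,56],"u":{"ejr":24,"kno":43,"pde":26,"ud":98,"xpk":89}},"ro":[{"lu":27,"snz":31,"x":50,"zrl":61},[76,91,53,65,18]]}
Size at path /ro/1: 5

Answer: 5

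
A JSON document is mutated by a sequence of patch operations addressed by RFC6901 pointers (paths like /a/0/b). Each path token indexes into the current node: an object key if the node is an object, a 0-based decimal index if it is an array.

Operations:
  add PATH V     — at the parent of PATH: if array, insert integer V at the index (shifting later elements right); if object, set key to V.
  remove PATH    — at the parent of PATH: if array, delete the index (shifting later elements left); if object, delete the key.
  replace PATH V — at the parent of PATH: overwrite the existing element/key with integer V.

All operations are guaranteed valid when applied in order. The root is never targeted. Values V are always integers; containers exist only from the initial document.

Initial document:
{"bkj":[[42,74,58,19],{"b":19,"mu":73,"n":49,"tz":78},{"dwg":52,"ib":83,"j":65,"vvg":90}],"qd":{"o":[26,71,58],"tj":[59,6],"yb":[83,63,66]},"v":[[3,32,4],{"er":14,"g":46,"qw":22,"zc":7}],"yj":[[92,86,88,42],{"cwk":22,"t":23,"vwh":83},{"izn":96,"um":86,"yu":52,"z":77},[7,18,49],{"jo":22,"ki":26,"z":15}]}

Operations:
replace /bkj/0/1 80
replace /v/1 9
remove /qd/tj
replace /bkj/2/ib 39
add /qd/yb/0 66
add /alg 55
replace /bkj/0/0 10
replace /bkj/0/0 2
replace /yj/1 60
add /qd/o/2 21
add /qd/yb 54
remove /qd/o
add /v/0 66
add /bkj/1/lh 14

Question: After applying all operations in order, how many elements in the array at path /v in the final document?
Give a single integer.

Answer: 3

Derivation:
After op 1 (replace /bkj/0/1 80): {"bkj":[[42,80,58,19],{"b":19,"mu":73,"n":49,"tz":78},{"dwg":52,"ib":83,"j":65,"vvg":90}],"qd":{"o":[26,71,58],"tj":[59,6],"yb":[83,63,66]},"v":[[3,32,4],{"er":14,"g":46,"qw":22,"zc":7}],"yj":[[92,86,88,42],{"cwk":22,"t":23,"vwh":83},{"izn":96,"um":86,"yu":52,"z":77},[7,18,49],{"jo":22,"ki":26,"z":15}]}
After op 2 (replace /v/1 9): {"bkj":[[42,80,58,19],{"b":19,"mu":73,"n":49,"tz":78},{"dwg":52,"ib":83,"j":65,"vvg":90}],"qd":{"o":[26,71,58],"tj":[59,6],"yb":[83,63,66]},"v":[[3,32,4],9],"yj":[[92,86,88,42],{"cwk":22,"t":23,"vwh":83},{"izn":96,"um":86,"yu":52,"z":77},[7,18,49],{"jo":22,"ki":26,"z":15}]}
After op 3 (remove /qd/tj): {"bkj":[[42,80,58,19],{"b":19,"mu":73,"n":49,"tz":78},{"dwg":52,"ib":83,"j":65,"vvg":90}],"qd":{"o":[26,71,58],"yb":[83,63,66]},"v":[[3,32,4],9],"yj":[[92,86,88,42],{"cwk":22,"t":23,"vwh":83},{"izn":96,"um":86,"yu":52,"z":77},[7,18,49],{"jo":22,"ki":26,"z":15}]}
After op 4 (replace /bkj/2/ib 39): {"bkj":[[42,80,58,19],{"b":19,"mu":73,"n":49,"tz":78},{"dwg":52,"ib":39,"j":65,"vvg":90}],"qd":{"o":[26,71,58],"yb":[83,63,66]},"v":[[3,32,4],9],"yj":[[92,86,88,42],{"cwk":22,"t":23,"vwh":83},{"izn":96,"um":86,"yu":52,"z":77},[7,18,49],{"jo":22,"ki":26,"z":15}]}
After op 5 (add /qd/yb/0 66): {"bkj":[[42,80,58,19],{"b":19,"mu":73,"n":49,"tz":78},{"dwg":52,"ib":39,"j":65,"vvg":90}],"qd":{"o":[26,71,58],"yb":[66,83,63,66]},"v":[[3,32,4],9],"yj":[[92,86,88,42],{"cwk":22,"t":23,"vwh":83},{"izn":96,"um":86,"yu":52,"z":77},[7,18,49],{"jo":22,"ki":26,"z":15}]}
After op 6 (add /alg 55): {"alg":55,"bkj":[[42,80,58,19],{"b":19,"mu":73,"n":49,"tz":78},{"dwg":52,"ib":39,"j":65,"vvg":90}],"qd":{"o":[26,71,58],"yb":[66,83,63,66]},"v":[[3,32,4],9],"yj":[[92,86,88,42],{"cwk":22,"t":23,"vwh":83},{"izn":96,"um":86,"yu":52,"z":77},[7,18,49],{"jo":22,"ki":26,"z":15}]}
After op 7 (replace /bkj/0/0 10): {"alg":55,"bkj":[[10,80,58,19],{"b":19,"mu":73,"n":49,"tz":78},{"dwg":52,"ib":39,"j":65,"vvg":90}],"qd":{"o":[26,71,58],"yb":[66,83,63,66]},"v":[[3,32,4],9],"yj":[[92,86,88,42],{"cwk":22,"t":23,"vwh":83},{"izn":96,"um":86,"yu":52,"z":77},[7,18,49],{"jo":22,"ki":26,"z":15}]}
After op 8 (replace /bkj/0/0 2): {"alg":55,"bkj":[[2,80,58,19],{"b":19,"mu":73,"n":49,"tz":78},{"dwg":52,"ib":39,"j":65,"vvg":90}],"qd":{"o":[26,71,58],"yb":[66,83,63,66]},"v":[[3,32,4],9],"yj":[[92,86,88,42],{"cwk":22,"t":23,"vwh":83},{"izn":96,"um":86,"yu":52,"z":77},[7,18,49],{"jo":22,"ki":26,"z":15}]}
After op 9 (replace /yj/1 60): {"alg":55,"bkj":[[2,80,58,19],{"b":19,"mu":73,"n":49,"tz":78},{"dwg":52,"ib":39,"j":65,"vvg":90}],"qd":{"o":[26,71,58],"yb":[66,83,63,66]},"v":[[3,32,4],9],"yj":[[92,86,88,42],60,{"izn":96,"um":86,"yu":52,"z":77},[7,18,49],{"jo":22,"ki":26,"z":15}]}
After op 10 (add /qd/o/2 21): {"alg":55,"bkj":[[2,80,58,19],{"b":19,"mu":73,"n":49,"tz":78},{"dwg":52,"ib":39,"j":65,"vvg":90}],"qd":{"o":[26,71,21,58],"yb":[66,83,63,66]},"v":[[3,32,4],9],"yj":[[92,86,88,42],60,{"izn":96,"um":86,"yu":52,"z":77},[7,18,49],{"jo":22,"ki":26,"z":15}]}
After op 11 (add /qd/yb 54): {"alg":55,"bkj":[[2,80,58,19],{"b":19,"mu":73,"n":49,"tz":78},{"dwg":52,"ib":39,"j":65,"vvg":90}],"qd":{"o":[26,71,21,58],"yb":54},"v":[[3,32,4],9],"yj":[[92,86,88,42],60,{"izn":96,"um":86,"yu":52,"z":77},[7,18,49],{"jo":22,"ki":26,"z":15}]}
After op 12 (remove /qd/o): {"alg":55,"bkj":[[2,80,58,19],{"b":19,"mu":73,"n":49,"tz":78},{"dwg":52,"ib":39,"j":65,"vvg":90}],"qd":{"yb":54},"v":[[3,32,4],9],"yj":[[92,86,88,42],60,{"izn":96,"um":86,"yu":52,"z":77},[7,18,49],{"jo":22,"ki":26,"z":15}]}
After op 13 (add /v/0 66): {"alg":55,"bkj":[[2,80,58,19],{"b":19,"mu":73,"n":49,"tz":78},{"dwg":52,"ib":39,"j":65,"vvg":90}],"qd":{"yb":54},"v":[66,[3,32,4],9],"yj":[[92,86,88,42],60,{"izn":96,"um":86,"yu":52,"z":77},[7,18,49],{"jo":22,"ki":26,"z":15}]}
After op 14 (add /bkj/1/lh 14): {"alg":55,"bkj":[[2,80,58,19],{"b":19,"lh":14,"mu":73,"n":49,"tz":78},{"dwg":52,"ib":39,"j":65,"vvg":90}],"qd":{"yb":54},"v":[66,[3,32,4],9],"yj":[[92,86,88,42],60,{"izn":96,"um":86,"yu":52,"z":77},[7,18,49],{"jo":22,"ki":26,"z":15}]}
Size at path /v: 3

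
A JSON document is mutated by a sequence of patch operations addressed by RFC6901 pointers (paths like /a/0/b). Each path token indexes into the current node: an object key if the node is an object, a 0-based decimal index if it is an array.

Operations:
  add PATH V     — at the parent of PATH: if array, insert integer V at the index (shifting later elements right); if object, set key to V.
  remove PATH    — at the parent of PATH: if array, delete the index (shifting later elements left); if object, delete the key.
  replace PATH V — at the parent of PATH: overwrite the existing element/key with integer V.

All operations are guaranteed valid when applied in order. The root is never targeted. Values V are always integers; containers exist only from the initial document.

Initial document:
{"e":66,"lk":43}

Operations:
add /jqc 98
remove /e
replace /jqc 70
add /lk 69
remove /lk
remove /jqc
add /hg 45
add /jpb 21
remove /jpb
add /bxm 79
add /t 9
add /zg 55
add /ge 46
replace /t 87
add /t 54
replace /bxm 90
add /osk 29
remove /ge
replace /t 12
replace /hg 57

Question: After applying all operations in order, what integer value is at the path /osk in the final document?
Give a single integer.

After op 1 (add /jqc 98): {"e":66,"jqc":98,"lk":43}
After op 2 (remove /e): {"jqc":98,"lk":43}
After op 3 (replace /jqc 70): {"jqc":70,"lk":43}
After op 4 (add /lk 69): {"jqc":70,"lk":69}
After op 5 (remove /lk): {"jqc":70}
After op 6 (remove /jqc): {}
After op 7 (add /hg 45): {"hg":45}
After op 8 (add /jpb 21): {"hg":45,"jpb":21}
After op 9 (remove /jpb): {"hg":45}
After op 10 (add /bxm 79): {"bxm":79,"hg":45}
After op 11 (add /t 9): {"bxm":79,"hg":45,"t":9}
After op 12 (add /zg 55): {"bxm":79,"hg":45,"t":9,"zg":55}
After op 13 (add /ge 46): {"bxm":79,"ge":46,"hg":45,"t":9,"zg":55}
After op 14 (replace /t 87): {"bxm":79,"ge":46,"hg":45,"t":87,"zg":55}
After op 15 (add /t 54): {"bxm":79,"ge":46,"hg":45,"t":54,"zg":55}
After op 16 (replace /bxm 90): {"bxm":90,"ge":46,"hg":45,"t":54,"zg":55}
After op 17 (add /osk 29): {"bxm":90,"ge":46,"hg":45,"osk":29,"t":54,"zg":55}
After op 18 (remove /ge): {"bxm":90,"hg":45,"osk":29,"t":54,"zg":55}
After op 19 (replace /t 12): {"bxm":90,"hg":45,"osk":29,"t":12,"zg":55}
After op 20 (replace /hg 57): {"bxm":90,"hg":57,"osk":29,"t":12,"zg":55}
Value at /osk: 29

Answer: 29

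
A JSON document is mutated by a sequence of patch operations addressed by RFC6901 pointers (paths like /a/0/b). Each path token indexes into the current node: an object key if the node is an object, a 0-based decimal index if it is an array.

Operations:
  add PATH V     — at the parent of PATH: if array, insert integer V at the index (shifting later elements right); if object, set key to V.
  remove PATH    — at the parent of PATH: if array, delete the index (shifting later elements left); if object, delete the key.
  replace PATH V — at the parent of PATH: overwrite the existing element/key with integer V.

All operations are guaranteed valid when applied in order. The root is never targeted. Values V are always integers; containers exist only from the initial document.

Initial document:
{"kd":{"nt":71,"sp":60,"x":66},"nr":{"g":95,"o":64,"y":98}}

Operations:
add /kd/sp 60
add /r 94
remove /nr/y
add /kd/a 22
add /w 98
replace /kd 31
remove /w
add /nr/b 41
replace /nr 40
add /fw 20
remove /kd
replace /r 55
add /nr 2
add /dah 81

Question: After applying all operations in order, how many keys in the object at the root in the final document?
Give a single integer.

Answer: 4

Derivation:
After op 1 (add /kd/sp 60): {"kd":{"nt":71,"sp":60,"x":66},"nr":{"g":95,"o":64,"y":98}}
After op 2 (add /r 94): {"kd":{"nt":71,"sp":60,"x":66},"nr":{"g":95,"o":64,"y":98},"r":94}
After op 3 (remove /nr/y): {"kd":{"nt":71,"sp":60,"x":66},"nr":{"g":95,"o":64},"r":94}
After op 4 (add /kd/a 22): {"kd":{"a":22,"nt":71,"sp":60,"x":66},"nr":{"g":95,"o":64},"r":94}
After op 5 (add /w 98): {"kd":{"a":22,"nt":71,"sp":60,"x":66},"nr":{"g":95,"o":64},"r":94,"w":98}
After op 6 (replace /kd 31): {"kd":31,"nr":{"g":95,"o":64},"r":94,"w":98}
After op 7 (remove /w): {"kd":31,"nr":{"g":95,"o":64},"r":94}
After op 8 (add /nr/b 41): {"kd":31,"nr":{"b":41,"g":95,"o":64},"r":94}
After op 9 (replace /nr 40): {"kd":31,"nr":40,"r":94}
After op 10 (add /fw 20): {"fw":20,"kd":31,"nr":40,"r":94}
After op 11 (remove /kd): {"fw":20,"nr":40,"r":94}
After op 12 (replace /r 55): {"fw":20,"nr":40,"r":55}
After op 13 (add /nr 2): {"fw":20,"nr":2,"r":55}
After op 14 (add /dah 81): {"dah":81,"fw":20,"nr":2,"r":55}
Size at the root: 4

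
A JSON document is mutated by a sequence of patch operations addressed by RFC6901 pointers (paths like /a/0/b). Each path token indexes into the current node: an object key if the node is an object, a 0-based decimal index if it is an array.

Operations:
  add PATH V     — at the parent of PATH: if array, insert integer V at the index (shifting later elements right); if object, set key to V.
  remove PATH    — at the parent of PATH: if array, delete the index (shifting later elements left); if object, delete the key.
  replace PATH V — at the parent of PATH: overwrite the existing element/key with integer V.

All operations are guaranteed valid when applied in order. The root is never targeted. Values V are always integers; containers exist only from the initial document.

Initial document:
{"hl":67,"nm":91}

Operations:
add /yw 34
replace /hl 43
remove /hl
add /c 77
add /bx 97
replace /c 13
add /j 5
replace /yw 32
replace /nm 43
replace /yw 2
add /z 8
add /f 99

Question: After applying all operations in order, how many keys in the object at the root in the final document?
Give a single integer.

After op 1 (add /yw 34): {"hl":67,"nm":91,"yw":34}
After op 2 (replace /hl 43): {"hl":43,"nm":91,"yw":34}
After op 3 (remove /hl): {"nm":91,"yw":34}
After op 4 (add /c 77): {"c":77,"nm":91,"yw":34}
After op 5 (add /bx 97): {"bx":97,"c":77,"nm":91,"yw":34}
After op 6 (replace /c 13): {"bx":97,"c":13,"nm":91,"yw":34}
After op 7 (add /j 5): {"bx":97,"c":13,"j":5,"nm":91,"yw":34}
After op 8 (replace /yw 32): {"bx":97,"c":13,"j":5,"nm":91,"yw":32}
After op 9 (replace /nm 43): {"bx":97,"c":13,"j":5,"nm":43,"yw":32}
After op 10 (replace /yw 2): {"bx":97,"c":13,"j":5,"nm":43,"yw":2}
After op 11 (add /z 8): {"bx":97,"c":13,"j":5,"nm":43,"yw":2,"z":8}
After op 12 (add /f 99): {"bx":97,"c":13,"f":99,"j":5,"nm":43,"yw":2,"z":8}
Size at the root: 7

Answer: 7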